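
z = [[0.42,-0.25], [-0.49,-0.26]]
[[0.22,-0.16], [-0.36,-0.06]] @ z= [[0.17, -0.01], [-0.12, 0.11]]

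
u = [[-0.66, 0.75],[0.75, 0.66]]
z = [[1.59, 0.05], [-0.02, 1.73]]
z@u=[[-1.01, 1.23], [1.31, 1.13]]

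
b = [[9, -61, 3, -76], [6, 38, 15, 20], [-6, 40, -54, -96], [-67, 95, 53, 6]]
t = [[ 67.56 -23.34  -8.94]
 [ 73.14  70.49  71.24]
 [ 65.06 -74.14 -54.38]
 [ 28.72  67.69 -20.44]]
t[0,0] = 67.56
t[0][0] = 67.56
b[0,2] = 3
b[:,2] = [3, 15, -54, 53]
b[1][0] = 6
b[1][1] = 38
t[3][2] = -20.44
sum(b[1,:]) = 79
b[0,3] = -76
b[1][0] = 6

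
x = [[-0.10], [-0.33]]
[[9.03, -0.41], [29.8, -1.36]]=x@[[-90.31,  4.12]]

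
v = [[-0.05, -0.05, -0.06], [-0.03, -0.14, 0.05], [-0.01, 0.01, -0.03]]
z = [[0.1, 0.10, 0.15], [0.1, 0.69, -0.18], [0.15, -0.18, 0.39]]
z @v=[[-0.01, -0.02, -0.01], [-0.02, -0.10, 0.03], [-0.01, 0.02, -0.03]]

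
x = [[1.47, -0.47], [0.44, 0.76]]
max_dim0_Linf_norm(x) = 1.47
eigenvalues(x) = [(1.12+0.28j), (1.12-0.28j)]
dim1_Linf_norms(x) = [1.47, 0.76]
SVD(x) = [[-0.99, -0.17], [-0.17, 0.99]] @ diag([1.5595800203437966, 0.8489465001662019]) @ [[-0.98, 0.21],[0.21, 0.98]]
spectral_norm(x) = 1.56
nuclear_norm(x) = 2.41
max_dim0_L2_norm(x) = 1.53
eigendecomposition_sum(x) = [[(0.74-0.55j), -0.23+0.92j], [0.22-0.86j, (0.38+0.84j)]] + [[0.74+0.55j,-0.24-0.92j], [(0.22+0.86j),(0.38-0.84j)]]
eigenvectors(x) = [[0.72+0.00j, (0.72-0j)], [(0.54-0.43j), (0.54+0.43j)]]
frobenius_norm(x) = 1.78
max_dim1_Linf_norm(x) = 1.47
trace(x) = 2.23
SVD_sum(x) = [[1.5, -0.33], [0.26, -0.06]] + [[-0.03, -0.14], [0.18, 0.82]]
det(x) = 1.32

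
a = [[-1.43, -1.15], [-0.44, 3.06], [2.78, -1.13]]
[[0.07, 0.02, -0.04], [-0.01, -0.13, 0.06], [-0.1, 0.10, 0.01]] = a @ [[-0.04, 0.02, 0.01], [-0.01, -0.04, 0.02]]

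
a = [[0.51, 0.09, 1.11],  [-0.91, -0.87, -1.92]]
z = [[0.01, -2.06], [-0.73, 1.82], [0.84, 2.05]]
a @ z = [[0.87,1.39], [-0.99,-3.64]]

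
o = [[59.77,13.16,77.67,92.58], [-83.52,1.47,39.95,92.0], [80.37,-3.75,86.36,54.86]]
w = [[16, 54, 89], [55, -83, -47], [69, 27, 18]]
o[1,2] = 39.95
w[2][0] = 69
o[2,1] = -3.75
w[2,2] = 18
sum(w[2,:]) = 114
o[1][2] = 39.95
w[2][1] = 27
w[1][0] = 55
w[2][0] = 69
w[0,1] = 54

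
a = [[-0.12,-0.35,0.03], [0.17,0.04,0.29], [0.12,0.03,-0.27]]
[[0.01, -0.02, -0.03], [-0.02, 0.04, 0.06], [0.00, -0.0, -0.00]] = a @ [[-0.05, 0.11, 0.19], [-0.01, 0.02, 0.03], [-0.03, 0.06, 0.10]]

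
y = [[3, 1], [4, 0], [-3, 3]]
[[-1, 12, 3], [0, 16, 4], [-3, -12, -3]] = y@[[0, 4, 1], [-1, 0, 0]]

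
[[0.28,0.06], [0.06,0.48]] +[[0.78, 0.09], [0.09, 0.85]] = [[1.06, 0.15], [0.15, 1.33]]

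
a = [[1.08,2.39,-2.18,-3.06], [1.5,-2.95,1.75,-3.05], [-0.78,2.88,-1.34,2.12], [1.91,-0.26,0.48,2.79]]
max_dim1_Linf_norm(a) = 3.06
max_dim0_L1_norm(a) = 11.02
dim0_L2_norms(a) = [2.77, 4.77, 3.14, 5.56]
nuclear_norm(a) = 14.15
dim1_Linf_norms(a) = [3.06, 3.05, 2.88, 2.79]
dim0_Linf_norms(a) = [1.91, 2.95, 2.18, 3.06]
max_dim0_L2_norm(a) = 5.56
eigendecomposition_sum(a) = [[(-0.66+0j), (1.69+0j), (-1.06-0j), 0.63-0.00j], [(1.26-0j), -3.22-0.00j, (2.01+0j), -1.19+0.00j], [-1.05+0.00j, 2.68+0.00j, (-1.68-0j), 0.99-0.00j], [0.24-0.00j, (-0.62-0j), (0.39+0j), -0.23+0.00j]] + [[(0.87+1.43j), 0.35+0.36j, (-0.57-0j), (-1.84+2.02j)], [0.13+0.62j, 0.08+0.17j, (-0.2-0.07j), -0.92+0.49j], [(0.15-0.32j), 0.02-0.10j, 0.07+0.10j, (0.58+0.09j)], [0.83-0.72j, (0.19-0.26j), 0.06+0.37j, 1.51+0.97j]] + [[0.87-1.43j, (0.35-0.36j), -0.57+0.00j, (-1.84-2.02j)], [0.13-0.62j, (0.08-0.17j), (-0.2+0.07j), (-0.92-0.49j)], [0.15+0.32j, (0.02+0.1j), (0.07-0.1j), 0.58-0.09j], [0.83+0.72j, 0.19+0.26j, 0.06-0.37j, (1.51-0.97j)]] + [[(-0-0j), 0.01-0.00j, (0.01+0j), -0.00+0.00j], [-0.02-0.00j, (0.11-0j), 0.14+0.00j, (-0.02+0j)], [-0.03-0.00j, (0.16-0j), (0.2+0j), (-0.03+0j)], [(0.01+0j), -0.02+0.00j, (-0.03-0j), 0.00-0.00j]]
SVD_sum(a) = [[0.0,-0.01,0.00,-0.01], [0.99,-3.06,1.59,-3.19], [-0.79,2.45,-1.28,2.56], [-0.23,0.72,-0.38,0.75]] + [[-0.08, 2.27, -2.03, -3.21], [0.0, -0.06, 0.06, 0.09], [-0.01, 0.29, -0.26, -0.41], [0.04, -1.24, 1.1, 1.75]] + [[1.16, 0.15, -0.12, 0.15], [0.51, 0.06, -0.05, 0.07], [0.01, 0.00, -0.0, 0.00], [2.1, 0.27, -0.23, 0.28]] + [[-0.0,-0.02,-0.03,0.00], [0.01,0.11,0.15,-0.02], [0.01,0.14,0.2,-0.03], [-0.00,-0.01,-0.02,0.0]]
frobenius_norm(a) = 8.44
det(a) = -24.71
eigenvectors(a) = [[-0.37+0.00j,0.79+0.00j,0.79-0.00j,(-0.04+0j)], [0.71+0.00j,(0.28+0.1j),(0.28-0.1j),(-0.57+0j)], [(-0.59+0j),(-0.09-0.14j),-0.09+0.14j,(-0.81+0j)], [0.14+0.00j,-0.09-0.51j,(-0.09+0.51j),(0.13+0j)]]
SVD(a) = [[-0.00, -0.87, -0.47, -0.13], [-0.77, 0.02, -0.21, 0.61], [0.62, -0.11, -0.01, 0.78], [0.18, 0.48, -0.86, -0.08]] @ diag([6.253323858615366, 5.074094946342323, 2.507600238816033, 0.3105515046894569]) @ [[-0.21, 0.64, -0.33, 0.66], [0.02, -0.51, 0.46, 0.73], [-0.98, -0.12, 0.11, -0.13], [0.03, 0.56, 0.82, -0.12]]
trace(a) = -0.42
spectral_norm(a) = 6.25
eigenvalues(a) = [(-5.79+0j), (2.53+2.68j), (2.53-2.68j), (0.32+0j)]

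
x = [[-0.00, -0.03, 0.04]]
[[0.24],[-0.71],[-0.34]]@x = [[0.0,-0.01,0.01], [0.0,0.02,-0.03], [0.0,0.01,-0.01]]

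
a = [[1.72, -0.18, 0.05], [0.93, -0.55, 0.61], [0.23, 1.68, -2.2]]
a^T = [[1.72, 0.93, 0.23], [-0.18, -0.55, 1.68], [0.05, 0.61, -2.20]]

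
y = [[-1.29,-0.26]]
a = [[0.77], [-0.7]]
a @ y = [[-0.99, -0.20], [0.9, 0.18]]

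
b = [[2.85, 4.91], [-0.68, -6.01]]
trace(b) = -3.16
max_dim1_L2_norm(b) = 6.05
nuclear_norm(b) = 9.82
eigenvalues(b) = [2.46, -5.62]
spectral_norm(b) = 8.12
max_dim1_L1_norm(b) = 7.76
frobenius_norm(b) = 8.30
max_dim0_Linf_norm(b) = 6.01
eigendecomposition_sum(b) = [[2.58,1.49], [-0.21,-0.12]] + [[0.27, 3.42],[-0.47, -5.89]]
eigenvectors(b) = [[1.00, -0.50], [-0.08, 0.87]]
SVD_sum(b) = [[1.67, 5.28], [-1.79, -5.66]] + [[1.18, -0.37],[1.11, -0.35]]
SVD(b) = [[-0.68, 0.73], [0.73, 0.68]] @ diag([8.119657716126955, 1.6983105054553496]) @ [[-0.3,  -0.95],  [0.95,  -0.3]]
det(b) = -13.79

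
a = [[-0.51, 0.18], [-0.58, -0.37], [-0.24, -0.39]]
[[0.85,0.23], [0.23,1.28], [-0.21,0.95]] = a @ [[-1.22,-1.07],[1.28,-1.77]]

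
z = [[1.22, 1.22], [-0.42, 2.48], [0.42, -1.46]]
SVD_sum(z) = [[-0.03, 1.19], [-0.05, 2.49], [0.03, -1.47]] + [[1.25, 0.03], [-0.37, -0.01], [0.39, 0.01]]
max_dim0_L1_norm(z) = 5.16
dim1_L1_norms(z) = [2.44, 2.9, 1.88]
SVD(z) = [[-0.38, 0.92], [-0.80, -0.27], [0.47, 0.29]] @ diag([3.12632219834737, 1.355621448679708]) @ [[0.02, -1.00], [1.00, 0.02]]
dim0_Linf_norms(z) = [1.22, 2.48]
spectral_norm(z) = 3.13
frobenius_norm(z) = 3.41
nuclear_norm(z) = 4.48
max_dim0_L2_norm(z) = 3.13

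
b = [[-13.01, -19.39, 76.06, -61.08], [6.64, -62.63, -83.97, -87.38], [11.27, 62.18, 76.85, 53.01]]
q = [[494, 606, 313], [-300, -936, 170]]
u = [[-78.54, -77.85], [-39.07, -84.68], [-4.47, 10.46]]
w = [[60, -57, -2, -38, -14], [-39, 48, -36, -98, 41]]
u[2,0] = -4.47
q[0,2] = 313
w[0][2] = -2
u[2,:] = [-4.47, 10.46]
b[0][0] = -13.01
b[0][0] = -13.01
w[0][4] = -14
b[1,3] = -87.38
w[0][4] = -14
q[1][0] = -300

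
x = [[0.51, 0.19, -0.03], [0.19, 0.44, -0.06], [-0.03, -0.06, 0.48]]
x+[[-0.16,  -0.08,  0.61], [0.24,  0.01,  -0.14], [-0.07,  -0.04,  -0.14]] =[[0.35, 0.11, 0.58], [0.43, 0.45, -0.2], [-0.1, -0.1, 0.34]]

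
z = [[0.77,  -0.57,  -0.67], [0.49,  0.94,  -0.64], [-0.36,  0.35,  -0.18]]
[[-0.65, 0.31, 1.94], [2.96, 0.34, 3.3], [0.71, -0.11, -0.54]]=z@[[0.67, 0.43, 3.2], [2.52, 0.1, 1.5], [-0.41, -0.05, -0.50]]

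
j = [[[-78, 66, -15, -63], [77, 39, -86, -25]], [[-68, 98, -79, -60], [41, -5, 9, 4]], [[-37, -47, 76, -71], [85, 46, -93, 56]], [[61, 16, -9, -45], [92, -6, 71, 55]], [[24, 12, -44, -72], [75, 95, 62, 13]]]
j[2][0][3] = -71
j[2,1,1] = 46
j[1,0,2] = -79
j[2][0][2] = 76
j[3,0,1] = 16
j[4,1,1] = 95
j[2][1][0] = 85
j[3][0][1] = 16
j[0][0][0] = -78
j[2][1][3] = 56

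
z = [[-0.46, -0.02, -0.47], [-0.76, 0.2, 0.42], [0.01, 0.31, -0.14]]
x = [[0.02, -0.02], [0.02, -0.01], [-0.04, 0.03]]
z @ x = [[0.01, -0.0], [-0.03, 0.03], [0.01, -0.01]]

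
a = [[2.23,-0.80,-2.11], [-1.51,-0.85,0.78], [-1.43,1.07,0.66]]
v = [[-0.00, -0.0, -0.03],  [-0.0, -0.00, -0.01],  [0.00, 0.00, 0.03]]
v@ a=[[0.04, -0.03, -0.02], [0.01, -0.01, -0.01], [-0.04, 0.03, 0.02]]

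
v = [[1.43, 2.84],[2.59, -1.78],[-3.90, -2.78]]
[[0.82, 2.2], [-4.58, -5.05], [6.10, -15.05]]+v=[[2.25, 5.04],[-1.99, -6.83],[2.20, -17.83]]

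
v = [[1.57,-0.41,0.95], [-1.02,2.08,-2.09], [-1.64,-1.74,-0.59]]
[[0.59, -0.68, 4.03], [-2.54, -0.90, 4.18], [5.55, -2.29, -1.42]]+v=[[2.16, -1.09, 4.98], [-3.56, 1.18, 2.09], [3.91, -4.03, -2.01]]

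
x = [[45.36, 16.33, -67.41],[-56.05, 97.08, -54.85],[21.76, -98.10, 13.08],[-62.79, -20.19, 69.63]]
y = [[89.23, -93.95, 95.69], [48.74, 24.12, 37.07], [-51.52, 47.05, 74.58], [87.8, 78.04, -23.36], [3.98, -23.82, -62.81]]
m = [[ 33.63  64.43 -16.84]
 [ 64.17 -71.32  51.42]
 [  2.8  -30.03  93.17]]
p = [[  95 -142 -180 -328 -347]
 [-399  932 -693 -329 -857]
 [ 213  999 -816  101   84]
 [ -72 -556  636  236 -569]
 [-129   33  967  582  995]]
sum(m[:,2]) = 127.75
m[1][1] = -71.32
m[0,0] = 33.63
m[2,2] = 93.17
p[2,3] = 101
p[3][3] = 236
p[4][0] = -129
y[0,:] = [89.23, -93.95, 95.69]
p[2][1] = 999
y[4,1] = -23.82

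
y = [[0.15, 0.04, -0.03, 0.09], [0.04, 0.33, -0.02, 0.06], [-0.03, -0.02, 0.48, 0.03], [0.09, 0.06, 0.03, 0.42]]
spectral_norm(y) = 0.49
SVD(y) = [[0.08,0.29,-0.05,-0.95], [0.11,0.44,0.89,0.09], [0.84,-0.51,0.16,-0.1], [0.53,0.68,-0.43,0.27]] @ diag([0.4934687986065052, 0.47411874297523204, 0.2952510056761999, 0.1171614527420625]) @ [[0.08, 0.11, 0.84, 0.53],[0.29, 0.44, -0.51, 0.68],[-0.05, 0.89, 0.16, -0.43],[-0.95, 0.09, -0.1, 0.27]]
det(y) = 0.01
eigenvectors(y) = [[0.95, -0.05, -0.29, 0.08], [-0.09, 0.89, -0.44, 0.11], [0.1, 0.16, 0.51, 0.84], [-0.27, -0.43, -0.68, 0.53]]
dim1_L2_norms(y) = [0.18, 0.34, 0.48, 0.43]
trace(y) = 1.38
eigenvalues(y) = [0.12, 0.3, 0.47, 0.49]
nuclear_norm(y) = 1.38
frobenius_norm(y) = 0.75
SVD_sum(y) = [[0.00, 0.0, 0.03, 0.02], [0.00, 0.01, 0.05, 0.03], [0.03, 0.05, 0.35, 0.22], [0.02, 0.03, 0.22, 0.14]] + [[0.04, 0.06, -0.07, 0.09], [0.06, 0.09, -0.11, 0.14], [-0.07, -0.11, 0.12, -0.17], [0.09, 0.14, -0.17, 0.22]] + [[0.00, -0.01, -0.00, 0.01],  [-0.01, 0.23, 0.04, -0.11],  [-0.00, 0.04, 0.01, -0.02],  [0.01, -0.11, -0.02, 0.05]] + [[0.11, -0.01, 0.01, -0.03], [-0.01, 0.00, -0.00, 0.0], [0.01, -0.00, 0.00, -0.0], [-0.03, 0.0, -0.00, 0.01]]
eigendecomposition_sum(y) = [[0.11, -0.01, 0.01, -0.03], [-0.01, 0.00, -0.0, 0.00], [0.01, -0.00, 0.00, -0.0], [-0.03, 0.0, -0.0, 0.01]] + [[0.0, -0.01, -0.00, 0.01], [-0.01, 0.23, 0.04, -0.11], [-0.0, 0.04, 0.01, -0.02], [0.01, -0.11, -0.02, 0.05]] + [[0.04, 0.06, -0.07, 0.09], [0.06, 0.09, -0.11, 0.14], [-0.07, -0.11, 0.12, -0.17], [0.09, 0.14, -0.17, 0.22]] + [[0.0,0.00,0.03,0.02], [0.0,0.01,0.05,0.03], [0.03,0.05,0.35,0.22], [0.02,0.03,0.22,0.14]]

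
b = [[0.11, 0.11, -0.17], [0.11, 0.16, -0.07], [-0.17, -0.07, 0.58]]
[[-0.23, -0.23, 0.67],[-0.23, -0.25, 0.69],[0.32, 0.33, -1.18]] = b @ [[-2.64, -1.93, -0.10], [0.31, -0.25, 3.69], [-0.18, -0.03, -1.62]]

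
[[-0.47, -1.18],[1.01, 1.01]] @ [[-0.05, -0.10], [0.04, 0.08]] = [[-0.02, -0.05], [-0.01, -0.02]]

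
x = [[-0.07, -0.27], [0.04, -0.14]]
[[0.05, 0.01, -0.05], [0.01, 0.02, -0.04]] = x @ [[-0.22, 0.20, -0.25],[-0.14, -0.10, 0.24]]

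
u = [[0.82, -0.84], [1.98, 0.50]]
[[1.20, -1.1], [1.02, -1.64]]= u@[[0.70, -0.93], [-0.74, 0.40]]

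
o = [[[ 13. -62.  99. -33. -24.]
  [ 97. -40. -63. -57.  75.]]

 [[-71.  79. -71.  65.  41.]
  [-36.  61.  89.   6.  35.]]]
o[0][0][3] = -33.0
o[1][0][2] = -71.0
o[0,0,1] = -62.0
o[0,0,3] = -33.0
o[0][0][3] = -33.0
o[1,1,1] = 61.0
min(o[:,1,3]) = -57.0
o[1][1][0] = -36.0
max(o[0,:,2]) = 99.0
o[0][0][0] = 13.0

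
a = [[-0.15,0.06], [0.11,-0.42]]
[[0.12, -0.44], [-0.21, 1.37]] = a@[[-0.68, 1.84], [0.32, -2.79]]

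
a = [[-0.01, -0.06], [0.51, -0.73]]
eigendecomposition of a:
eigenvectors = [[0.8, 0.09], [0.6, 1.0]]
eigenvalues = [-0.06, -0.68]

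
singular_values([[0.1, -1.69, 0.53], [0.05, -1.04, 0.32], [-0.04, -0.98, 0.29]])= [2.32, 0.09, 0.0]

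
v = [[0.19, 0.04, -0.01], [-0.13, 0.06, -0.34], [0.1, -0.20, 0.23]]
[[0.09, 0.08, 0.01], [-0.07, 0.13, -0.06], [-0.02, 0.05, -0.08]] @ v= [[0.01, 0.01, -0.03], [-0.04, 0.02, -0.06], [-0.02, 0.02, -0.04]]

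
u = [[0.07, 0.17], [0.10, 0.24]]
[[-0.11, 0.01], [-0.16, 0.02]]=u @ [[0.35, 0.05], [-0.8, 0.06]]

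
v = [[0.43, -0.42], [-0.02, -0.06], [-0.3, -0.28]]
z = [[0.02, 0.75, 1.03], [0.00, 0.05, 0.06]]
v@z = [[0.01, 0.30, 0.42], [-0.00, -0.02, -0.02], [-0.01, -0.24, -0.33]]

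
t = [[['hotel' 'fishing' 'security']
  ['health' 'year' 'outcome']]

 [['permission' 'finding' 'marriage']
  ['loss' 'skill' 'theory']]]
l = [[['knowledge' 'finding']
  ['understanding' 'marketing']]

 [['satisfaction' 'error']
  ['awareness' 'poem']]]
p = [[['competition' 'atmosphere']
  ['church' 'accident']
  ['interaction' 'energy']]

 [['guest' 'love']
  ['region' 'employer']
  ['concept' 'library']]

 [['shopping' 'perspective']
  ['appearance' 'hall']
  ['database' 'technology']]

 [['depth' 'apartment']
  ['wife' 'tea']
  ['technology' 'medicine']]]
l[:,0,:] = [['knowledge', 'finding'], ['satisfaction', 'error']]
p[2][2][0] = 'database'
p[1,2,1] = 'library'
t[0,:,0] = ['hotel', 'health']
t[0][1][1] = 'year'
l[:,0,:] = [['knowledge', 'finding'], ['satisfaction', 'error']]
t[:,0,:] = [['hotel', 'fishing', 'security'], ['permission', 'finding', 'marriage']]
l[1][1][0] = 'awareness'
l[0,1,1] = 'marketing'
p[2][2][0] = 'database'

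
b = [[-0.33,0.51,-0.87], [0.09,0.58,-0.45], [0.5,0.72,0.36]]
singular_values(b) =[1.25, 1.0, 0.09]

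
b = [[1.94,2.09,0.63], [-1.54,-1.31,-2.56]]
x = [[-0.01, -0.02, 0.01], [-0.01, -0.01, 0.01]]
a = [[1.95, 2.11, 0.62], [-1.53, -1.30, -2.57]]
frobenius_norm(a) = 4.39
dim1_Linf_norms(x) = [0.02, 0.01]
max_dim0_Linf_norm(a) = 2.57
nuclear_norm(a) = 5.63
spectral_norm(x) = 0.03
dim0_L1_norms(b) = [3.48, 3.4, 3.19]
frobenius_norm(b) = 4.38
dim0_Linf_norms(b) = [1.94, 2.09, 2.56]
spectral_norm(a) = 4.13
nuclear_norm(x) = 0.03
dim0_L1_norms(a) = [3.48, 3.41, 3.19]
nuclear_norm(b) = 5.60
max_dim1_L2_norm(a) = 3.26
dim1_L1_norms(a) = [4.68, 5.4]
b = a + x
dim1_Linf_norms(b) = [2.09, 2.56]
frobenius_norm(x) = 0.03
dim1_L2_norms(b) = [2.92, 3.26]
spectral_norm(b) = 4.12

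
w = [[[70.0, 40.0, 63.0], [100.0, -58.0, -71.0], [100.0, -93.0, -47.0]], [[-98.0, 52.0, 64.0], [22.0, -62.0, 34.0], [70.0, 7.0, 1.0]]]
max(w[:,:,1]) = 52.0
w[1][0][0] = -98.0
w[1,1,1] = -62.0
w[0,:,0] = [70.0, 100.0, 100.0]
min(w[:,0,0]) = -98.0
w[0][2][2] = -47.0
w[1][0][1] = 52.0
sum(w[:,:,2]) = 44.0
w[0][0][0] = 70.0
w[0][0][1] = 40.0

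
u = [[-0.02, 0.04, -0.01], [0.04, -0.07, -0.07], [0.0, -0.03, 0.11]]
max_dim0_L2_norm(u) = 0.13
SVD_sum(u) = [[-0.00, 0.00, 0.0], [0.02, -0.02, -0.08], [-0.02, 0.02, 0.10]] + [[-0.02, 0.04, -0.01], [0.02, -0.05, 0.01], [0.02, -0.05, 0.01]] + [[-0.00,-0.0,-0.0], [-0.0,-0.00,-0.0], [-0.0,-0.00,-0.00]]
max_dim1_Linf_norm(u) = 0.11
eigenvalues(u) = [-0.1, -0.0, 0.12]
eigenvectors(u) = [[-0.43, -0.9, -0.17], [0.89, -0.42, -0.37], [0.13, -0.11, 0.91]]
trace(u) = 0.02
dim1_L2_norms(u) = [0.05, 0.11, 0.11]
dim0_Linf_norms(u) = [0.04, 0.07, 0.11]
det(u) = 0.00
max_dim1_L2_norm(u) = 0.11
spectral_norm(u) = 0.13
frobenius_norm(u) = 0.16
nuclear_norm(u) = 0.23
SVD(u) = [[-0.01, -0.49, 0.87], [0.66, 0.65, 0.38], [-0.75, 0.58, 0.32]] @ diag([0.13363633484996826, 0.09292302974391518, 0.0025769266731146727]) @ [[0.2, -0.18, -0.96],[0.39, -0.89, 0.24],[-0.90, -0.42, -0.11]]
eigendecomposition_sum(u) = [[-0.02, 0.04, 0.01], [0.04, -0.08, -0.02], [0.01, -0.01, -0.0]] + [[-0.00, -0.0, -0.00], [-0.00, -0.0, -0.00], [-0.00, -0.00, -0.0]] + [[0.0,0.0,-0.02], [0.00,0.01,-0.05], [-0.01,-0.02,0.11]]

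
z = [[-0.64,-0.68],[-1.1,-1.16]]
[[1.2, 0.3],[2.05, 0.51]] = z @ [[-1.53, -0.02], [-0.32, -0.42]]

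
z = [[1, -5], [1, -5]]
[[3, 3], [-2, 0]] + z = [[4, -2], [-1, -5]]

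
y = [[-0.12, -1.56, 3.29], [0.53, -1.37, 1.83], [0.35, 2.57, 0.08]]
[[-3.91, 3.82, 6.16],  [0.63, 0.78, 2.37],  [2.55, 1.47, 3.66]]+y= [[-4.03, 2.26, 9.45], [1.16, -0.59, 4.2], [2.9, 4.04, 3.74]]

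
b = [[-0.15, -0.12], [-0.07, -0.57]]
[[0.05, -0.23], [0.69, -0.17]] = b @ [[0.74, 1.43],[-1.31, 0.13]]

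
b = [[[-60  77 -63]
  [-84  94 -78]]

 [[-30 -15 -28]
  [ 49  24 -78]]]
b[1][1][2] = -78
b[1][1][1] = 24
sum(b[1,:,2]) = -106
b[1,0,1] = -15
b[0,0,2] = -63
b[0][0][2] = -63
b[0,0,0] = -60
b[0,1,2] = -78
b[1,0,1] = -15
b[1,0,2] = -28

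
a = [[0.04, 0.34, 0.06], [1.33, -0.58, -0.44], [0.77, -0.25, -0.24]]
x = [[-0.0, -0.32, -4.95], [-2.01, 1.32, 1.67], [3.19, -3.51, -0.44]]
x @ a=[[-4.24, 1.42, 1.33], [2.96, -1.87, -1.10], [-4.88, 3.23, 1.84]]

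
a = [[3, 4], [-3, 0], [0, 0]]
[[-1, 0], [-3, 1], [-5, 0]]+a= [[2, 4], [-6, 1], [-5, 0]]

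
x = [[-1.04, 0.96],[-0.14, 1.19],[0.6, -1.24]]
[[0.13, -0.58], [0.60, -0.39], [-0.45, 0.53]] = x @[[0.38, 0.29], [0.55, -0.29]]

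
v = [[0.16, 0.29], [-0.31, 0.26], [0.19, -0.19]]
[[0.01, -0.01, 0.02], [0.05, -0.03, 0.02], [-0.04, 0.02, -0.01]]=v @ [[-0.09, 0.04, 0.01], [0.1, -0.06, 0.07]]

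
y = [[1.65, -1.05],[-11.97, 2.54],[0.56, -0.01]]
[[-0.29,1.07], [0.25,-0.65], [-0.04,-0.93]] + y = [[1.36, 0.02], [-11.72, 1.89], [0.52, -0.94]]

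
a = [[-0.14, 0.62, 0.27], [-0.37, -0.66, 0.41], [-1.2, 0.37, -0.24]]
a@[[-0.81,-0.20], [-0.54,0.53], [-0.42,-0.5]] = [[-0.33, 0.22], [0.48, -0.48], [0.87, 0.56]]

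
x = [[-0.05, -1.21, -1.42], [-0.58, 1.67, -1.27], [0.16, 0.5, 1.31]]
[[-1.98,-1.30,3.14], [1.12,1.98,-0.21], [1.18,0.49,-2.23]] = x@[[0.46, 0.1, 1.26], [1.14, 1.16, -0.85], [0.41, -0.08, -1.53]]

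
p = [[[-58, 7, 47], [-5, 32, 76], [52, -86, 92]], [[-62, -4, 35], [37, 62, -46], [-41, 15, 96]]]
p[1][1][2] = -46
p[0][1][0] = -5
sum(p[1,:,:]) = 92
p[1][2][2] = 96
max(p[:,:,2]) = 96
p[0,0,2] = 47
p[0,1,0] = -5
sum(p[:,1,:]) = 156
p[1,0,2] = 35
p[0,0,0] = -58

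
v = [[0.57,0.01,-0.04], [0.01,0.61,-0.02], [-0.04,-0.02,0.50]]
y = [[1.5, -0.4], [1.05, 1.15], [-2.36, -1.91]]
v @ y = [[0.96, -0.14],[0.7, 0.74],[-1.26, -0.96]]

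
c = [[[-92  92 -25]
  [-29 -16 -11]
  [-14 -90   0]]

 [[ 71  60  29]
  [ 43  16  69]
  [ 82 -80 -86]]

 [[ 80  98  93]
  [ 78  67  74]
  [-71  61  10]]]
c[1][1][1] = 16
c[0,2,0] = -14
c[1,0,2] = 29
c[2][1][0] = 78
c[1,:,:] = [[71, 60, 29], [43, 16, 69], [82, -80, -86]]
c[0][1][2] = -11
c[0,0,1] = 92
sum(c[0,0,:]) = -25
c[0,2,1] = -90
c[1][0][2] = 29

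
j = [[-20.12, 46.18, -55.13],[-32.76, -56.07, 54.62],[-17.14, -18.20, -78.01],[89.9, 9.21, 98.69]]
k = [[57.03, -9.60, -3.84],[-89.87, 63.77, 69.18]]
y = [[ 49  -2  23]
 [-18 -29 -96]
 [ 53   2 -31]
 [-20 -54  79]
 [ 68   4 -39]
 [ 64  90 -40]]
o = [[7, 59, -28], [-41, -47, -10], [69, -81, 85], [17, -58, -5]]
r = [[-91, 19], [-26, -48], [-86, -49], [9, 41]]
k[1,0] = -89.87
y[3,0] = -20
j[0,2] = -55.13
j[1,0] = -32.76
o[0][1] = 59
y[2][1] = 2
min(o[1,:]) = -47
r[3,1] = 41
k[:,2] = [-3.84, 69.18]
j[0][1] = 46.18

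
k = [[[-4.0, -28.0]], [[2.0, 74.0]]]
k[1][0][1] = 74.0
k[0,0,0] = -4.0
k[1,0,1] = 74.0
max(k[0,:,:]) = -4.0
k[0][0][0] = -4.0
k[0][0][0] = -4.0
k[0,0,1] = -28.0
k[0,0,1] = -28.0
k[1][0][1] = 74.0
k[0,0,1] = -28.0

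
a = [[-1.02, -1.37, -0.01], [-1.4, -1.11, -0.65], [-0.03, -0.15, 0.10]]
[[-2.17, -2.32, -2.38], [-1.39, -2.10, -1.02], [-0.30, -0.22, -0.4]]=a@[[0.67, 0.22, -0.31], [1.09, 1.53, 1.98], [-1.16, 0.15, -1.15]]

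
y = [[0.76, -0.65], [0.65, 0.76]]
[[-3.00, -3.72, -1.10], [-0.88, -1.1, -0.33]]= y @ [[-2.85, -3.54, -1.05], [1.28, 1.58, 0.47]]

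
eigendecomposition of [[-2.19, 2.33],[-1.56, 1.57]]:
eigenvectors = [[(0.77+0j), (0.77-0j)], [0.62+0.11j, (0.62-0.11j)]]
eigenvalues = [(-0.31+0.32j), (-0.31-0.32j)]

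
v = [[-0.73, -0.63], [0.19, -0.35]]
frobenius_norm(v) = 1.04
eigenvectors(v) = [[0.88+0.00j, (0.88-0j)], [-0.26-0.40j, (-0.26+0.4j)]]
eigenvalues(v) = [(-0.54+0.29j), (-0.54-0.29j)]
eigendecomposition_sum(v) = [[(-0.36-0.03j), -0.31-0.59j], [(0.09+0.18j), (-0.17+0.32j)]] + [[(-0.36+0.03j), -0.31+0.59j], [(0.09-0.18j), -0.17-0.32j]]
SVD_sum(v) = [[-0.70,-0.66], [-0.07,-0.07]] + [[-0.03, 0.03], [0.26, -0.28]]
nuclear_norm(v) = 1.36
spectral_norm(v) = 0.97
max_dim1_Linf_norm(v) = 0.73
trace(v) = -1.08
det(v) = 0.38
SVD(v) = [[-0.99,-0.1], [-0.10,0.99]] @ diag([0.9687006363823296, 0.38732296223238455]) @ [[0.73, 0.68],[0.68, -0.73]]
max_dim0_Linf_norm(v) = 0.73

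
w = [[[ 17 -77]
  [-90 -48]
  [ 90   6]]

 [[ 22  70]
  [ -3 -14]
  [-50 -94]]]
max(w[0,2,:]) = 90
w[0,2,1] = 6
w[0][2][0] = 90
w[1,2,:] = [-50, -94]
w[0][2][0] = 90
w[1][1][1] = -14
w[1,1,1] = -14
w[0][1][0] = -90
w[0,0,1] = -77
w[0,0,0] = 17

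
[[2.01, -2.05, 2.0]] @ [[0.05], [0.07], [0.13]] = [[0.22]]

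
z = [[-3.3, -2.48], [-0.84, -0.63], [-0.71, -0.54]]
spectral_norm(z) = 4.35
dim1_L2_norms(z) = [4.13, 1.05, 0.89]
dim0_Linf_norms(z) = [3.3, 2.48]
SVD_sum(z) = [[-3.3, -2.48],[-0.84, -0.63],[-0.71, -0.54]] + [[-0.0,0.00], [-0.00,0.0], [0.0,-0.0]]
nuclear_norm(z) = 4.36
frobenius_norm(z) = 4.35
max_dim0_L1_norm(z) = 4.85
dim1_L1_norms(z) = [5.78, 1.47, 1.25]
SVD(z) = [[-0.95, -0.15], [-0.24, -0.23], [-0.20, 0.96]] @ diag([4.351847106848362, 0.0051728730437933645]) @ [[0.80,0.6], [0.60,-0.8]]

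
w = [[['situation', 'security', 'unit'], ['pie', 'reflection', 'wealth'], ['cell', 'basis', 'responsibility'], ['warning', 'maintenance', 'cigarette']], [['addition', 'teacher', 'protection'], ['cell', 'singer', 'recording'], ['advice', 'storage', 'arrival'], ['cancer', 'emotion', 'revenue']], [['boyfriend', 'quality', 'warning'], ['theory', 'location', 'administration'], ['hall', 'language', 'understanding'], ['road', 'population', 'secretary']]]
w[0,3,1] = 'maintenance'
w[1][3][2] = 'revenue'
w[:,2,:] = [['cell', 'basis', 'responsibility'], ['advice', 'storage', 'arrival'], ['hall', 'language', 'understanding']]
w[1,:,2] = ['protection', 'recording', 'arrival', 'revenue']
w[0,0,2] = 'unit'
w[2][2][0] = 'hall'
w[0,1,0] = 'pie'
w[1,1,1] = 'singer'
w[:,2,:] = [['cell', 'basis', 'responsibility'], ['advice', 'storage', 'arrival'], ['hall', 'language', 'understanding']]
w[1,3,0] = 'cancer'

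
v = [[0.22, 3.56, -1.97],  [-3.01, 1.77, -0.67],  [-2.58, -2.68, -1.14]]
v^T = [[0.22, -3.01, -2.58],[3.56, 1.77, -2.68],[-1.97, -0.67, -1.14]]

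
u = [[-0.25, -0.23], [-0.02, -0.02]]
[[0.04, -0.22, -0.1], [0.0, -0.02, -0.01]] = u @ [[0.2,-1.21,-0.56], [-0.37,2.26,1.05]]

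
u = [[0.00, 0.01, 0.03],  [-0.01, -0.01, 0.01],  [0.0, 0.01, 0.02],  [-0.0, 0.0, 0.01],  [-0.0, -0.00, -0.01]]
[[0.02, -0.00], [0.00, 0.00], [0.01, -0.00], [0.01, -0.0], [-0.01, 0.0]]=u @ [[0.13, -0.06], [0.16, -0.24], [0.61, -0.01]]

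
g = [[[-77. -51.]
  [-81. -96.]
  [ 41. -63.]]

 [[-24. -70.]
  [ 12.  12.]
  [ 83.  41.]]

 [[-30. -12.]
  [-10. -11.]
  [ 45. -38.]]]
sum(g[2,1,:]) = -21.0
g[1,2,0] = 83.0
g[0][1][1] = -96.0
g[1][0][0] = -24.0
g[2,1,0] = -10.0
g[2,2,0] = 45.0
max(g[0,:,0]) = 41.0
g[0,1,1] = -96.0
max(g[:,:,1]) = 41.0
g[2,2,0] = 45.0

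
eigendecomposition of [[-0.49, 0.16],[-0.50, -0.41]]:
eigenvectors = [[(-0.07+0.49j), -0.07-0.49j], [-0.87+0.00j, -0.87-0.00j]]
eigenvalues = [(-0.45+0.28j), (-0.45-0.28j)]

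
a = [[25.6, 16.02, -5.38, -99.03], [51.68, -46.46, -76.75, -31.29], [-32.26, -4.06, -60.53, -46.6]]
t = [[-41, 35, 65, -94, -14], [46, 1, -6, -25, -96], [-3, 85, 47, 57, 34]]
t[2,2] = 47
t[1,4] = -96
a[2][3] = -46.6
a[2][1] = -4.06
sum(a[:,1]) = -34.5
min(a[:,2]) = -76.75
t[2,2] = 47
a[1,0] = 51.68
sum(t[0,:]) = -49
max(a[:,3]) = -31.29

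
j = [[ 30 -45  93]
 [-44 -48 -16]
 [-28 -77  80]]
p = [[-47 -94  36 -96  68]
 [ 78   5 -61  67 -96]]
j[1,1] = -48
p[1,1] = 5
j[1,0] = -44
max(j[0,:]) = 93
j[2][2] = 80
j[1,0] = -44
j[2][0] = -28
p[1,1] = 5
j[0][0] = 30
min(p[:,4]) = -96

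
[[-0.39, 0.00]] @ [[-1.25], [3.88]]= [[0.49]]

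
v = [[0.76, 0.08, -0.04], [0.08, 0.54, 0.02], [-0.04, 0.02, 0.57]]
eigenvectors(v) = [[0.95, 0.32, -0.0], [0.29, -0.85, 0.45], [-0.15, 0.42, 0.89]]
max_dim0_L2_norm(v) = 0.77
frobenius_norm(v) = 1.10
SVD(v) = [[-0.95,0.0,0.32], [-0.29,0.45,-0.85], [0.15,0.89,0.42]] @ diag([0.7906880228433347, 0.58, 0.4993119771566654]) @ [[-0.95, -0.29, 0.15], [0.0, 0.45, 0.89], [0.32, -0.85, 0.42]]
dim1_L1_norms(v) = [0.88, 0.64, 0.63]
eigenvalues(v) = [0.79, 0.5, 0.58]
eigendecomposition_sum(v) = [[0.71, 0.22, -0.11],[0.22, 0.07, -0.03],[-0.11, -0.03, 0.02]] + [[0.05, -0.14, 0.07], [-0.14, 0.36, -0.18], [0.07, -0.18, 0.09]] + [[-0.0, -0.0, -0.00], [0.0, 0.12, 0.23], [0.0, 0.23, 0.46]]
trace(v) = 1.87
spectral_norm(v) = 0.79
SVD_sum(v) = [[0.71, 0.22, -0.11], [0.22, 0.07, -0.03], [-0.11, -0.03, 0.02]] + [[0.00,0.0,0.00], [0.0,0.12,0.23], [0.00,0.23,0.46]] + [[0.05,-0.14,0.07],[-0.14,0.36,-0.18],[0.07,-0.18,0.09]]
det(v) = 0.23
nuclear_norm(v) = 1.87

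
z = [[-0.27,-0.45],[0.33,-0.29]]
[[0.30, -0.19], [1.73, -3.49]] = z @ [[3.04, -6.69], [-2.50, 4.43]]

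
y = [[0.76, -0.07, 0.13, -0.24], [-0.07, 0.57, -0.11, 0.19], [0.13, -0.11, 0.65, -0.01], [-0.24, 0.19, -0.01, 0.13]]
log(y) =[[(-0.7+0.24j), (0.32-0.25j), (0.29-0.08j), -1.64+0.79j],[0.32-0.25j, -1.00+0.26j, (-0.29+0.08j), (1.61-0.82j)],[0.29-0.08j, -0.29+0.08j, (-0.5+0.03j), (0.41-0.26j)],[-1.64+0.79j, (1.61-0.82j), (0.41-0.26j), (-5.49+2.62j)]]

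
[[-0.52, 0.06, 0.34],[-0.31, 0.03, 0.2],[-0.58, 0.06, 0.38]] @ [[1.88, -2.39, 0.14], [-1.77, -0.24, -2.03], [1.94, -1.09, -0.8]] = [[-0.42, 0.86, -0.47], [-0.25, 0.52, -0.26], [-0.46, 0.96, -0.51]]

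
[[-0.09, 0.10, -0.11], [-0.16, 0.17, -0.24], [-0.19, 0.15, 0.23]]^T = [[-0.09, -0.16, -0.19],[0.10, 0.17, 0.15],[-0.11, -0.24, 0.23]]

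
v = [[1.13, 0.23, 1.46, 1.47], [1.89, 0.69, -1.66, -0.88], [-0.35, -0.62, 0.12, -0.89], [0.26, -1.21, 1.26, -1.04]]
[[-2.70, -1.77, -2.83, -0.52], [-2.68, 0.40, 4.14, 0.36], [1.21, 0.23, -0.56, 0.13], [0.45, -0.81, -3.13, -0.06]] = v @ [[-1.7, -0.52, 0.13, 0.00], [0.40, 0.33, 0.65, -0.21], [0.33, -0.51, -2.00, -0.28], [-0.92, -0.35, -0.14, -0.04]]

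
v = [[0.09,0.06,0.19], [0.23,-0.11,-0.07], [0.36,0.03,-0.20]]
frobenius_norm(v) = 0.54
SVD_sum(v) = [[-0.01, 0.0, 0.00], [0.22, -0.02, -0.11], [0.37, -0.03, -0.18]] + [[0.10, 0.05, 0.19], [0.01, 0.00, 0.01], [-0.0, -0.0, -0.0]] + [[-0.0, 0.01, -0.00], [0.0, -0.10, 0.02], [-0.0, 0.06, -0.01]]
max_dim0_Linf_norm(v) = 0.36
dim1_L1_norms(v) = [0.34, 0.41, 0.59]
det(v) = 0.01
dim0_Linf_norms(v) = [0.36, 0.11, 0.2]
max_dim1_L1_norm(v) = 0.59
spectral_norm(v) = 0.48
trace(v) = -0.22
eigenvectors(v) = [[-0.74, -0.38, 0.12], [-0.34, 0.55, -0.98], [-0.59, 0.74, 0.18]]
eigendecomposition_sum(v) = [[0.19, 0.04, 0.07], [0.09, 0.02, 0.03], [0.15, 0.03, 0.06]] + [[-0.11, 0.01, 0.13], [0.15, -0.01, -0.18], [0.2, -0.02, -0.24]] + [[0.00, 0.01, -0.01], [-0.01, -0.11, 0.08], [0.00, 0.02, -0.01]]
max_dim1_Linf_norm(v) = 0.36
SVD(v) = [[0.02, 1.0, 0.08], [-0.51, 0.07, -0.86], [-0.86, -0.03, 0.51]] @ diag([0.4758327557598467, 0.2189958892701188, 0.11757546099752327]) @ [[-0.89, 0.07, 0.44], [0.45, 0.23, 0.86], [-0.05, 0.97, -0.24]]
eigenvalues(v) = [0.27, -0.36, -0.13]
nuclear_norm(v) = 0.81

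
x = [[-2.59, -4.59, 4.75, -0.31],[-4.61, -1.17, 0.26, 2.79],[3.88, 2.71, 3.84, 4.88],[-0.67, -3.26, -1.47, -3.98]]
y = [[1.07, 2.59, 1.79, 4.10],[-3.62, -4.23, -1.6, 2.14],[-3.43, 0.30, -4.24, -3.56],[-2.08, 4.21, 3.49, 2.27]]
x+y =[[-1.52, -2.0, 6.54, 3.79], [-8.23, -5.4, -1.34, 4.93], [0.45, 3.01, -0.4, 1.32], [-2.75, 0.95, 2.02, -1.71]]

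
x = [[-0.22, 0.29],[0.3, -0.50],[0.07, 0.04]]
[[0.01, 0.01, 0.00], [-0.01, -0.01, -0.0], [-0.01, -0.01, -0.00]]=x @ [[-0.13, -0.09, -0.02], [-0.05, -0.03, -0.01]]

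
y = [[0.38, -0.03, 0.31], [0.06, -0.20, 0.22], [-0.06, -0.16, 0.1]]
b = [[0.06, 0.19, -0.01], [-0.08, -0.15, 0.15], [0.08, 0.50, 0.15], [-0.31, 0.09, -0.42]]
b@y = [[0.03, -0.04, 0.06], [-0.05, 0.01, -0.04], [0.05, -0.13, 0.15], [-0.09, 0.06, -0.12]]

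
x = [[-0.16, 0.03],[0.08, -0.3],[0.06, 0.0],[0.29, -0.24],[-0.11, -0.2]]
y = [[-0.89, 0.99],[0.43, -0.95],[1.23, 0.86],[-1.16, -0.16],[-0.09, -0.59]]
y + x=[[-1.05,1.02], [0.51,-1.25], [1.29,0.86], [-0.87,-0.4], [-0.20,-0.79]]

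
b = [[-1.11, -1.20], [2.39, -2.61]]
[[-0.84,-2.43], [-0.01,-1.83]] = b@ [[0.38, 0.72], [0.35, 1.36]]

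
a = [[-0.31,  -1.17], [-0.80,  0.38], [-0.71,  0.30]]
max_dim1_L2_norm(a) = 1.21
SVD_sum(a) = [[0.34, -0.93], [-0.22, 0.59], [-0.18, 0.49]] + [[-0.65, -0.24], [-0.58, -0.21], [-0.53, -0.19]]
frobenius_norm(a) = 1.69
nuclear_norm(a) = 2.38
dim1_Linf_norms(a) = [1.17, 0.8, 0.71]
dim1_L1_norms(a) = [1.48, 1.18, 1.01]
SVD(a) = [[0.77, 0.64], [-0.49, 0.57], [-0.41, 0.52]] @ diag([1.288414620661019, 1.0878822386944842]) @ [[0.34, -0.94],  [-0.94, -0.34]]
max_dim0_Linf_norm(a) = 1.17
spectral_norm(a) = 1.29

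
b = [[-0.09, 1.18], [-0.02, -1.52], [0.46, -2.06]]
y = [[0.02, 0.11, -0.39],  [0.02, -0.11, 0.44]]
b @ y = [[0.02,-0.14,0.55], [-0.03,0.16,-0.66], [-0.03,0.28,-1.09]]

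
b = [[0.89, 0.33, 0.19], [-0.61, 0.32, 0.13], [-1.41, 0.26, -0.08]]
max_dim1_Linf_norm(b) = 1.41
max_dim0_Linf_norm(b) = 1.41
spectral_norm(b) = 1.79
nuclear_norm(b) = 2.41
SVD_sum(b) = [[0.86, -0.08, 0.05], [-0.62, 0.06, -0.04], [-1.42, 0.13, -0.09]] + [[0.03, 0.4, 0.16], [0.02, 0.28, 0.12], [0.01, 0.12, 0.05]] + [[0.0,  0.01,  -0.03], [-0.01,  -0.02,  0.05], [0.0,  0.02,  -0.04]]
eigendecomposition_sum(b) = [[(0.44+0.18j), 0.17-0.20j, 0.09-0.07j], [-0.31+0.44j, (0.18+0.23j), 0.05+0.12j], [(-0.68+0.39j), (0.09+0.42j), (-0.01+0.19j)]] + [[0.44-0.18j,0.17+0.20j,0.09+0.07j], [-0.31-0.44j,(0.18-0.23j),(0.05-0.12j)], [(-0.68-0.39j),0.09-0.42j,(-0.01-0.19j)]] + [[0j, -0.00+0.00j, 0.00+0.00j], [0.02+0.00j, (-0.03+0j), (0.03+0j)], [-0.05-0.00j, 0.08-0.00j, -0.07-0.00j]]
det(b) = -0.07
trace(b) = 1.13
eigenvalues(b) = [(0.61+0.61j), (0.61-0.61j), (-0.1+0j)]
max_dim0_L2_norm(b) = 1.78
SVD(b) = [[-0.49, -0.79, 0.37], [0.35, -0.57, -0.75], [0.80, -0.23, 0.55]] @ diag([1.7858178747351288, 0.54375385285134, 0.07606750808217025]) @ [[-0.99, 0.09, -0.06], [-0.06, -0.92, -0.38], [0.09, 0.37, -0.92]]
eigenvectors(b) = [[(-0.28-0.36j),-0.28+0.36j,-0.06+0.00j], [0.46-0.21j,(0.46+0.21j),(-0.37+0j)], [(0.73+0j),0.73-0.00j,(0.93+0j)]]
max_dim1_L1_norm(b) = 1.75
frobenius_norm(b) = 1.87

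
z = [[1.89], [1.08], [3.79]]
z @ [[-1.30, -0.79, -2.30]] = [[-2.46, -1.49, -4.35], [-1.40, -0.85, -2.48], [-4.93, -2.99, -8.72]]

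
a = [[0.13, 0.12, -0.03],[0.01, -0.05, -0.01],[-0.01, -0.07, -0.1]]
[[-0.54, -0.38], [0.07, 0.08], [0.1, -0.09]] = a@[[-2.15, -0.28], [-2.04, -2.25], [0.6, 2.51]]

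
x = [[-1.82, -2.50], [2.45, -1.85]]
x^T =[[-1.82, 2.45], [-2.5, -1.85]]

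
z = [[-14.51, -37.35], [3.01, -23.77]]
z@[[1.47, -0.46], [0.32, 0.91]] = [[-33.28, -27.31], [-3.18, -23.02]]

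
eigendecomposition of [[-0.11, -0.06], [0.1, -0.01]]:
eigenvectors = [[0.40-0.47j,(0.4+0.47j)],[(-0.79+0j),-0.79-0.00j]]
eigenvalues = [(-0.06+0.06j), (-0.06-0.06j)]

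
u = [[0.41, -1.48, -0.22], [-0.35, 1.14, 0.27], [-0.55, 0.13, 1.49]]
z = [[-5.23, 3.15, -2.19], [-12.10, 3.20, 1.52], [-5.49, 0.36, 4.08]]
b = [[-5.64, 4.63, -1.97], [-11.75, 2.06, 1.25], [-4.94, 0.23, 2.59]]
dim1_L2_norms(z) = [6.49, 12.61, 6.85]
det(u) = 0.00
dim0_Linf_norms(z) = [12.1, 3.2, 4.08]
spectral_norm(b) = 14.48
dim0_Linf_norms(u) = [0.55, 1.48, 1.49]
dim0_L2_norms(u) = [0.77, 1.87, 1.53]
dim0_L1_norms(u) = [1.31, 2.75, 1.98]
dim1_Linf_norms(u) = [1.48, 1.14, 1.49]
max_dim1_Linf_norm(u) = 1.49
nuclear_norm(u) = 3.52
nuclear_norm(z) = 20.30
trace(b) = -0.99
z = u + b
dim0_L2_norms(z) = [14.28, 4.5, 4.87]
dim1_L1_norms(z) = [10.57, 16.82, 9.93]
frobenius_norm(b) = 15.24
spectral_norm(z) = 14.97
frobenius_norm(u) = 2.54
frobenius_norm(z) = 15.75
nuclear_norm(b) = 20.14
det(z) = 34.87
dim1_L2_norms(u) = [1.55, 1.22, 1.59]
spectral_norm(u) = 2.11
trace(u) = 3.04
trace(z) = 2.05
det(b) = 69.12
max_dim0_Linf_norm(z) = 12.1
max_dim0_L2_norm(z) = 14.28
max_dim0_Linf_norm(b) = 11.75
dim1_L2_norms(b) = [7.56, 11.99, 5.58]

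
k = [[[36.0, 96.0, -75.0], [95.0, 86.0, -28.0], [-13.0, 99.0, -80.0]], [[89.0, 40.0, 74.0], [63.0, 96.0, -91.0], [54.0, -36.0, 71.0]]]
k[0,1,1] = 86.0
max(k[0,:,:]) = 99.0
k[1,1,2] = -91.0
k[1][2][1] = -36.0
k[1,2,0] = 54.0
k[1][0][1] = 40.0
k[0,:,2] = [-75.0, -28.0, -80.0]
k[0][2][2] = -80.0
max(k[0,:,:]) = 99.0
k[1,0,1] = 40.0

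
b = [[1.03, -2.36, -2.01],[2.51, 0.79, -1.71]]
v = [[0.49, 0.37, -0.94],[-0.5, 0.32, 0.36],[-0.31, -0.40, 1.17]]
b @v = [[2.31, 0.43, -4.17], [1.36, 1.87, -4.08]]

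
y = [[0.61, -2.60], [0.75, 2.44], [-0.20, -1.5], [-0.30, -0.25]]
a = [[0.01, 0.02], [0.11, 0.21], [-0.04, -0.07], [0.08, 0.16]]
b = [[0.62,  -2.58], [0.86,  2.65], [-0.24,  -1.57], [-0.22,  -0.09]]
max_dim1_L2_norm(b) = 2.79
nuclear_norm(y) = 4.90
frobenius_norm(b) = 4.17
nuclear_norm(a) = 0.31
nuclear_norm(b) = 5.10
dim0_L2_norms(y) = [1.03, 3.88]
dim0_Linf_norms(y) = [0.75, 2.6]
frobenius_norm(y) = 4.01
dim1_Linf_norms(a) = [0.02, 0.21, 0.07, 0.16]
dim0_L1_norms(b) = [1.94, 6.89]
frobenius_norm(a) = 0.31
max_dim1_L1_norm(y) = 3.21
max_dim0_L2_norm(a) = 0.27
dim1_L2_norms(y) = [2.67, 2.55, 1.51, 0.39]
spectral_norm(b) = 4.03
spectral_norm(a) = 0.31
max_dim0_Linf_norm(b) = 2.65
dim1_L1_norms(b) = [3.2, 3.51, 1.81, 0.31]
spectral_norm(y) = 3.88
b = y + a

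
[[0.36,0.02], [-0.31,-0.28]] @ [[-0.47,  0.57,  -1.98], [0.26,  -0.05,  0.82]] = [[-0.16, 0.20, -0.7],[0.07, -0.16, 0.38]]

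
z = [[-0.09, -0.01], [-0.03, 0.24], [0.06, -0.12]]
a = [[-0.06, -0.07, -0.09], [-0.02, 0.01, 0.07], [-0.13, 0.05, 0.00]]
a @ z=[[0.00,-0.01], [0.01,-0.01], [0.01,0.01]]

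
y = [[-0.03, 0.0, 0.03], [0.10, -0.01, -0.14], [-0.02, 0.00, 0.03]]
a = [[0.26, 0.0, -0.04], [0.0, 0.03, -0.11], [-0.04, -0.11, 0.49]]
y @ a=[[-0.01, -0.0, 0.02], [0.03, 0.02, -0.07], [-0.01, -0.00, 0.02]]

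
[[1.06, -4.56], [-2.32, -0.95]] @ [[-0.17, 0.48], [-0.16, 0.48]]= [[0.55, -1.68], [0.55, -1.57]]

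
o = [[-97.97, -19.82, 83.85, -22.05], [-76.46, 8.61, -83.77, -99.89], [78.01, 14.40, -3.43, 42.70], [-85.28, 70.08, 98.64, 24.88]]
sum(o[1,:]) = -251.51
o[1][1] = 8.61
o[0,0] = -97.97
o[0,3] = -22.05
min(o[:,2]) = -83.77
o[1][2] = -83.77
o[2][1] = 14.4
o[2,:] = [78.01, 14.4, -3.43, 42.7]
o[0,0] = -97.97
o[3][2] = 98.64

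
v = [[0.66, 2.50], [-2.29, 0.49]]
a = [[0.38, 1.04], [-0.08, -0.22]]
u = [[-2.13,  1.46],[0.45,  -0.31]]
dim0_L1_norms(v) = [2.95, 2.99]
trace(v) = 1.15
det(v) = 6.05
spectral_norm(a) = 1.13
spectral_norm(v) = 2.60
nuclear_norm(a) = 1.13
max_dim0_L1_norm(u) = 2.58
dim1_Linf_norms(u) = [2.13, 0.45]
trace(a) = 0.16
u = a @ v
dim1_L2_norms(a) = [1.11, 0.23]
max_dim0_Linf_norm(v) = 2.5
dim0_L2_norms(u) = [2.18, 1.49]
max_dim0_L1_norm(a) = 1.26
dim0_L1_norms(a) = [0.46, 1.26]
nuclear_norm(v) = 4.93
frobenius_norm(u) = 2.64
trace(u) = -2.44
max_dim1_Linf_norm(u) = 2.13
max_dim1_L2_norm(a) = 1.11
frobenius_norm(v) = 3.49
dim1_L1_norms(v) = [3.16, 2.78]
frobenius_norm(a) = 1.13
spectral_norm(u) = 2.64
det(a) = -0.00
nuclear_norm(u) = 2.64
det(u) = 0.00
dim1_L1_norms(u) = [3.59, 0.76]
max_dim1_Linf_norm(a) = 1.04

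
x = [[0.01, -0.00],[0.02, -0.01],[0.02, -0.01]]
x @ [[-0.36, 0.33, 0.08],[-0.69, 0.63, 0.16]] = [[-0.0, 0.00, 0.00], [-0.00, 0.00, 0.00], [-0.00, 0.00, 0.0]]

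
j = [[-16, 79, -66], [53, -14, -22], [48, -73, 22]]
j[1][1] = -14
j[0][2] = -66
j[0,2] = -66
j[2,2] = 22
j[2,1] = -73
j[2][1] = -73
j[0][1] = 79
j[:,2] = [-66, -22, 22]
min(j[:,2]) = -66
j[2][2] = 22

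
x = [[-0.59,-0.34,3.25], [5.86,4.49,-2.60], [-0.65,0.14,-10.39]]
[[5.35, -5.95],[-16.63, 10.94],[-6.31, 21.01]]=x@[[-6.05, -2.54], [4.8, 4.71], [1.05, -1.80]]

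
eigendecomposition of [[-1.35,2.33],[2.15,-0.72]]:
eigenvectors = [[-0.77,-0.67], [0.64,-0.74]]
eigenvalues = [-3.3, 1.23]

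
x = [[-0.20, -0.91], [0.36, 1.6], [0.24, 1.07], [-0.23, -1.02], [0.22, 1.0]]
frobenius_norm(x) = 2.63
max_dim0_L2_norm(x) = 2.56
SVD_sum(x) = [[-0.20, -0.91],[0.36, 1.6],[0.24, 1.07],[-0.23, -1.02],[0.22, 1.00]] + [[0.00, -0.0], [0.00, -0.00], [0.0, -0.00], [-0.0, 0.00], [-0.0, 0.00]]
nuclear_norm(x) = 2.63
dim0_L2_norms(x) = [0.57, 2.56]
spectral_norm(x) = 2.63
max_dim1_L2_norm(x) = 1.64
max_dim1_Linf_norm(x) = 1.6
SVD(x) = [[-0.35, -0.58], [0.62, -0.4], [0.42, -0.14], [-0.4, 0.34], [0.39, 0.60]] @ diag([2.6271405219148507, 0.005716477321127242]) @ [[0.22, 0.98],[-0.98, 0.22]]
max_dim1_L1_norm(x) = 1.96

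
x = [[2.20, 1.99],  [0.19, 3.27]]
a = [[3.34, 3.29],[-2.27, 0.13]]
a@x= [[7.97, 17.4], [-4.97, -4.09]]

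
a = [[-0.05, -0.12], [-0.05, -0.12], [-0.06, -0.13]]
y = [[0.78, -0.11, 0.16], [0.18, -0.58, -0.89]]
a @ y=[[-0.06, 0.08, 0.1],[-0.06, 0.08, 0.10],[-0.07, 0.08, 0.11]]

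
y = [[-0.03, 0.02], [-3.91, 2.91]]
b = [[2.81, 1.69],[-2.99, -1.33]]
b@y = [[-6.69, 4.97], [5.29, -3.93]]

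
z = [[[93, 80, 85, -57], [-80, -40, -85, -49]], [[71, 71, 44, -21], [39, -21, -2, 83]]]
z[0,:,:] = [[93, 80, 85, -57], [-80, -40, -85, -49]]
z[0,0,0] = 93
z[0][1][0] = -80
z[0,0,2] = 85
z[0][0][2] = 85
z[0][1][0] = -80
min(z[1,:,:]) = -21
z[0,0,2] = 85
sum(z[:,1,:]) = -155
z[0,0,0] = 93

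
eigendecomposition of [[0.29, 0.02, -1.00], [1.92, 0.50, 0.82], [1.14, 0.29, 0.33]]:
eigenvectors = [[-0.16+0.38j, -0.16-0.38j, 0.23+0.00j], [0.80+0.00j, 0.80-0.00j, -0.97+0.00j], [(0.43+0.05j), (0.43-0.05j), 0.05+0.00j]]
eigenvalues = [(0.56+0.98j), (0.56-0.98j), (-0+0j)]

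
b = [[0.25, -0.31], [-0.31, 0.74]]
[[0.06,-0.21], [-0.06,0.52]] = b @ [[0.3, 0.04], [0.04, 0.72]]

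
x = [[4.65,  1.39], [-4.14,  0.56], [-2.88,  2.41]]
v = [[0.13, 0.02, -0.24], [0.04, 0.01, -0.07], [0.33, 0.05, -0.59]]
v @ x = [[1.21, -0.39],  [0.35, -0.11],  [3.03, -0.94]]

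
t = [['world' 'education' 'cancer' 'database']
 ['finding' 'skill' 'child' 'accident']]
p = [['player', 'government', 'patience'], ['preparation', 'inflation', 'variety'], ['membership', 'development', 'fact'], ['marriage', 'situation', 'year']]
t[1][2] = 'child'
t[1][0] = 'finding'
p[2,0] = 'membership'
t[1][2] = 'child'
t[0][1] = 'education'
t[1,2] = 'child'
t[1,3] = 'accident'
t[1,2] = 'child'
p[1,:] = ['preparation', 'inflation', 'variety']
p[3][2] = 'year'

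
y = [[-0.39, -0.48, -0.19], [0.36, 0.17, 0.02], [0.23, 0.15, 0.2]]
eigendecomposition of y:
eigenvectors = [[(-0.73+0j), -0.73-0.00j, -0.02+0.00j], [(0.36+0.49j), (0.36-0.49j), (-0.35+0j)], [0.29+0.10j, 0.29-0.10j, (0.94+0j)]]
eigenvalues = [(-0.08+0.34j), (-0.08-0.34j), (0.14+0j)]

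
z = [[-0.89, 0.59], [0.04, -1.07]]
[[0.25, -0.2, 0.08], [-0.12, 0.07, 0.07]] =z@[[-0.21, 0.19, -0.14], [0.10, -0.06, -0.07]]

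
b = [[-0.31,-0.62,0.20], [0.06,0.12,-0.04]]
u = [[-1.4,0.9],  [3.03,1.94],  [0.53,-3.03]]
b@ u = [[-1.34,-2.09], [0.26,0.41]]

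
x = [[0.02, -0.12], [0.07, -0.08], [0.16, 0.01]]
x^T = [[0.02,0.07,0.16], [-0.12,-0.08,0.01]]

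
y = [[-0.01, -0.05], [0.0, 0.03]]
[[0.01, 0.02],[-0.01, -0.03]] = y@[[0.93, 2.72], [-0.33, -0.98]]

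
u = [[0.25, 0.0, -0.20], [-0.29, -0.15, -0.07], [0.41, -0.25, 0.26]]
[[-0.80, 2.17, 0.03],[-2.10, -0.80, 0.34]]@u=[[-0.82, -0.33, 0.02], [-0.15, 0.03, 0.56]]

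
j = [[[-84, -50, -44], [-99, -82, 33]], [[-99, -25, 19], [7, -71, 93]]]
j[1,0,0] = -99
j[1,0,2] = 19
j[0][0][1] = -50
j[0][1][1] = -82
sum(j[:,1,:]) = -119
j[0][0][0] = -84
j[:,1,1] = [-82, -71]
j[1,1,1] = -71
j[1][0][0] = -99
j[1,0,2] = 19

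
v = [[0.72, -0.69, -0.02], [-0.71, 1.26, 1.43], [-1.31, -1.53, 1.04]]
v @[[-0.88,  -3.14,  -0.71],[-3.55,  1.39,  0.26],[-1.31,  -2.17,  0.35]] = [[1.84, -3.18, -0.70], [-5.72, 0.88, 1.33], [5.22, -0.27, 0.90]]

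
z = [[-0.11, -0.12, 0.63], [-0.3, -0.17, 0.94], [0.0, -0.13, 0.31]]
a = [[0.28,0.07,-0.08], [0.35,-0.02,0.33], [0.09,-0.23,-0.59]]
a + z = [[0.17, -0.05, 0.55], [0.05, -0.19, 1.27], [0.09, -0.36, -0.28]]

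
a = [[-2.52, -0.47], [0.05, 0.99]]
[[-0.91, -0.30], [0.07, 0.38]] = a @[[0.35, 0.05], [0.05, 0.38]]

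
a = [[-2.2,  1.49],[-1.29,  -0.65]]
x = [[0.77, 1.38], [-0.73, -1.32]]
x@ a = [[-3.47, 0.25],[3.31, -0.23]]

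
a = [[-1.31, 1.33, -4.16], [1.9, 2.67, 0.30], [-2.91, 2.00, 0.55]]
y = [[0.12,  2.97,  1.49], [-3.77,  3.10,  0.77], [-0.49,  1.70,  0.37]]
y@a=[[1.15, 11.07, 1.21],  [8.59, 4.8, 17.04],  [2.80, 4.63, 2.75]]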